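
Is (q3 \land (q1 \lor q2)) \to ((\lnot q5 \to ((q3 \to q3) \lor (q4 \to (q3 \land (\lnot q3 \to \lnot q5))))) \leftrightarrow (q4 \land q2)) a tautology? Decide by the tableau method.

Assume the negation and expand:
Initial set: {\lnot ((q3 \land (q1 \lor q2)) \to ((\lnot q5 \to ((q3 \to q3) \lor (q4 \to (q3 \land (\lnot q3 \to \lnot q5))))) \leftrightarrow (q4 \land q2)))}.
\lnot ((q3 \land (q1 \lor q2)) \to ((\lnot q5 \to ((q3 \to q3) \lor (q4 \to (q3 \land (\lnot q3 \to \lnot q5))))) \leftrightarrow (q4 \land q2))): α-rule — add (q3 \land (q1 \lor q2)), \lnot ((\lnot q5 \to ((q3 \to q3) \lor (q4 \to (q3 \land (\lnot q3 \to \lnot q5))))) \leftrightarrow (q4 \land q2)).
(q3 \land (q1 \lor q2)): α-rule — add q3, (q1 \lor q2).
\lnot ((\lnot q5 \to ((q3 \to q3) \lor (q4 \to (q3 \land (\lnot q3 \to \lnot q5))))) \leftrightarrow (q4 \land q2)): β-rule — branch into (\lnot q5 \to ((q3 \to q3) \lor (q4 \to (q3 \land (\lnot q3 \to \lnot q5))))), \lnot (q4 \land q2)  //  \lnot (\lnot q5 \to ((q3 \to q3) \lor (q4 \to (q3 \land (\lnot q3 \to \lnot q5))))), (q4 \land q2).
  branch 1 (add (\lnot q5 \to ((q3 \to q3) \lor (q4 \to (q3 \land (\lnot q3 \to \lnot q5))))), \lnot (q4 \land q2)):
    (q1 \lor q2): β-rule — branch into q1  //  q2.
      branch 1.1 (add q1):
        (\lnot q5 \to ((q3 \to q3) \lor (q4 \to (q3 \land (\lnot q3 \to \lnot q5))))): β-rule — branch into \lnot \lnot q5  //  ((q3 \to q3) \lor (q4 \to (q3 \land (\lnot q3 \to \lnot q5)))).
          branch 1.1.1 (add \lnot \lnot q5):
            \lnot (q4 \land q2): β-rule — branch into \lnot q4  //  \lnot q2.
              branch 1.1.1.1 (add \lnot q4):
                ○ open, literals {q1=1, q3=1, q4=0, q5=1}.
              branch 1.1.1.2 (add \lnot q2):
                ○ open, literals {q1=1, q2=0, q3=1, q5=1}.
          branch 1.1.2 (add ((q3 \to q3) \lor (q4 \to (q3 \land (\lnot q3 \to \lnot q5))))):
            \lnot (q4 \land q2): β-rule — branch into \lnot q4  //  \lnot q2.
              branch 1.1.2.1 (add \lnot q4):
                ((q3 \to q3) \lor (q4 \to (q3 \land (\lnot q3 \to \lnot q5)))): β-rule — branch into (q3 \to q3)  //  (q4 \to (q3 \land (\lnot q3 \to \lnot q5))).
                  branch 1.1.2.1.1 (add (q3 \to q3)):
                    (q3 \to q3): β-rule — branch into \lnot q3  //  q3.
                      branch 1.1.2.1.1.1 (add \lnot q3):
                        × closes — contains both q3 and \lnot q3.
                      branch 1.1.2.1.1.2 (add q3):
                        ○ open, literals {q1=1, q3=1, q4=0}.
                  branch 1.1.2.1.2 (add (q4 \to (q3 \land (\lnot q3 \to \lnot q5)))):
                    (q4 \to (q3 \land (\lnot q3 \to \lnot q5))): β-rule — branch into \lnot q4  //  (q3 \land (\lnot q3 \to \lnot q5)).
                      branch 1.1.2.1.2.1 (add \lnot q4):
                        ○ open, literals {q1=1, q3=1, q4=0}.
                      branch 1.1.2.1.2.2 (add (q3 \land (\lnot q3 \to \lnot q5))):
                        (q3 \land (\lnot q3 \to \lnot q5)): α-rule — add q3, (\lnot q3 \to \lnot q5).
                        (\lnot q3 \to \lnot q5): β-rule — branch into \lnot \lnot q3  //  \lnot q5.
                          branch 1.1.2.1.2.2.1 (add \lnot \lnot q3):
                            ○ open, literals {q1=1, q3=1, q4=0}.
                          branch 1.1.2.1.2.2.2 (add \lnot q5):
                            ○ open, literals {q1=1, q3=1, q4=0, q5=0}.
              branch 1.1.2.2 (add \lnot q2):
                ((q3 \to q3) \lor (q4 \to (q3 \land (\lnot q3 \to \lnot q5)))): β-rule — branch into (q3 \to q3)  //  (q4 \to (q3 \land (\lnot q3 \to \lnot q5))).
                  branch 1.1.2.2.1 (add (q3 \to q3)):
                    (q3 \to q3): β-rule — branch into \lnot q3  //  q3.
                      branch 1.1.2.2.1.1 (add \lnot q3):
                        × closes — contains both q3 and \lnot q3.
                      branch 1.1.2.2.1.2 (add q3):
                        ○ open, literals {q1=1, q2=0, q3=1}.
                  branch 1.1.2.2.2 (add (q4 \to (q3 \land (\lnot q3 \to \lnot q5)))):
                    (q4 \to (q3 \land (\lnot q3 \to \lnot q5))): β-rule — branch into \lnot q4  //  (q3 \land (\lnot q3 \to \lnot q5)).
                      branch 1.1.2.2.2.1 (add \lnot q4):
                        ○ open, literals {q1=1, q2=0, q3=1, q4=0}.
                      branch 1.1.2.2.2.2 (add (q3 \land (\lnot q3 \to \lnot q5))):
                        (q3 \land (\lnot q3 \to \lnot q5)): α-rule — add q3, (\lnot q3 \to \lnot q5).
                        (\lnot q3 \to \lnot q5): β-rule — branch into \lnot \lnot q3  //  \lnot q5.
                          branch 1.1.2.2.2.2.1 (add \lnot \lnot q3):
                            ○ open, literals {q1=1, q2=0, q3=1}.
                          branch 1.1.2.2.2.2.2 (add \lnot q5):
                            ○ open, literals {q1=1, q2=0, q3=1, q5=0}.
      branch 1.2 (add q2):
        (\lnot q5 \to ((q3 \to q3) \lor (q4 \to (q3 \land (\lnot q3 \to \lnot q5))))): β-rule — branch into \lnot \lnot q5  //  ((q3 \to q3) \lor (q4 \to (q3 \land (\lnot q3 \to \lnot q5)))).
          branch 1.2.1 (add \lnot \lnot q5):
            \lnot (q4 \land q2): β-rule — branch into \lnot q4  //  \lnot q2.
              branch 1.2.1.1 (add \lnot q4):
                ○ open, literals {q2=1, q3=1, q4=0, q5=1}.
              branch 1.2.1.2 (add \lnot q2):
                × closes — contains both q2 and \lnot q2.
          branch 1.2.2 (add ((q3 \to q3) \lor (q4 \to (q3 \land (\lnot q3 \to \lnot q5))))):
            \lnot (q4 \land q2): β-rule — branch into \lnot q4  //  \lnot q2.
              branch 1.2.2.1 (add \lnot q4):
                ((q3 \to q3) \lor (q4 \to (q3 \land (\lnot q3 \to \lnot q5)))): β-rule — branch into (q3 \to q3)  //  (q4 \to (q3 \land (\lnot q3 \to \lnot q5))).
                  branch 1.2.2.1.1 (add (q3 \to q3)):
                    (q3 \to q3): β-rule — branch into \lnot q3  //  q3.
                      branch 1.2.2.1.1.1 (add \lnot q3):
                        × closes — contains both q3 and \lnot q3.
                      branch 1.2.2.1.1.2 (add q3):
                        ○ open, literals {q2=1, q3=1, q4=0}.
                  branch 1.2.2.1.2 (add (q4 \to (q3 \land (\lnot q3 \to \lnot q5)))):
                    (q4 \to (q3 \land (\lnot q3 \to \lnot q5))): β-rule — branch into \lnot q4  //  (q3 \land (\lnot q3 \to \lnot q5)).
                      branch 1.2.2.1.2.1 (add \lnot q4):
                        ○ open, literals {q2=1, q3=1, q4=0}.
                      branch 1.2.2.1.2.2 (add (q3 \land (\lnot q3 \to \lnot q5))):
                        (q3 \land (\lnot q3 \to \lnot q5)): α-rule — add q3, (\lnot q3 \to \lnot q5).
                        (\lnot q3 \to \lnot q5): β-rule — branch into \lnot \lnot q3  //  \lnot q5.
                          branch 1.2.2.1.2.2.1 (add \lnot \lnot q3):
                            ○ open, literals {q2=1, q3=1, q4=0}.
                          branch 1.2.2.1.2.2.2 (add \lnot q5):
                            ○ open, literals {q2=1, q3=1, q4=0, q5=0}.
              branch 1.2.2.2 (add \lnot q2):
                × closes — contains both q2 and \lnot q2.
  branch 2 (add \lnot (\lnot q5 \to ((q3 \to q3) \lor (q4 \to (q3 \land (\lnot q3 \to \lnot q5))))), (q4 \land q2)):
    \lnot (\lnot q5 \to ((q3 \to q3) \lor (q4 \to (q3 \land (\lnot q3 \to \lnot q5))))): α-rule — add \lnot q5, \lnot ((q3 \to q3) \lor (q4 \to (q3 \land (\lnot q3 \to \lnot q5)))).
    (q4 \land q2): α-rule — add q4, q2.
    \lnot ((q3 \to q3) \lor (q4 \to (q3 \land (\lnot q3 \to \lnot q5)))): α-rule — add \lnot (q3 \to q3), \lnot (q4 \to (q3 \land (\lnot q3 \to \lnot q5))).
    \lnot (q3 \to q3): α-rule — add q3, \lnot q3.
    × closes — contains both q3 and \lnot q3.
6 branches closed, 15 open.
An open branch gives a countermodel: q1=1, q3=1, q4=0, q5=1 (unmentioned atoms arbitrary); under it the original formula is false.

Not valid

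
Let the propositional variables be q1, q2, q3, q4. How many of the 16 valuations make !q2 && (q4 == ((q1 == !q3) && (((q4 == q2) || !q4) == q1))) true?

4

Initial set: {(!q2 && (q4 == ((q1 == !q3) && (((q4 == q2) || !q4) == q1))))}.
(!q2 && (q4 == ((q1 == !q3) && (((q4 == q2) || !q4) == q1)))): α-rule — add !q2, (q4 == ((q1 == !q3) && (((q4 == q2) || !q4) == q1))).
(q4 == ((q1 == !q3) && (((q4 == q2) || !q4) == q1))): β-rule — branch into q4, ((q1 == !q3) && (((q4 == q2) || !q4) == q1))  //  !q4, !((q1 == !q3) && (((q4 == q2) || !q4) == q1)).
  branch 1 (add q4, ((q1 == !q3) && (((q4 == q2) || !q4) == q1))):
    ((q1 == !q3) && (((q4 == q2) || !q4) == q1)): α-rule — add (q1 == !q3), (((q4 == q2) || !q4) == q1).
    (q1 == !q3): β-rule — branch into q1, !q3  //  !q1, !!q3.
      branch 1.1 (add q1, !q3):
        (((q4 == q2) || !q4) == q1): β-rule — branch into ((q4 == q2) || !q4), q1  //  !((q4 == q2) || !q4), !q1.
          branch 1.1.1 (add ((q4 == q2) || !q4), q1):
            ((q4 == q2) || !q4): β-rule — branch into (q4 == q2)  //  !q4.
              branch 1.1.1.1 (add (q4 == q2)):
                (q4 == q2): β-rule — branch into q4, q2  //  !q4, !q2.
                  branch 1.1.1.1.1 (add q4, q2):
                    × closes — contains both q2 and !q2.
                  branch 1.1.1.1.2 (add !q4, !q2):
                    × closes — contains both q4 and !q4.
              branch 1.1.1.2 (add !q4):
                × closes — contains both q4 and !q4.
          branch 1.1.2 (add !((q4 == q2) || !q4), !q1):
            × closes — contains both q1 and !q1.
      branch 1.2 (add !q1, !!q3):
        (((q4 == q2) || !q4) == q1): β-rule — branch into ((q4 == q2) || !q4), q1  //  !((q4 == q2) || !q4), !q1.
          branch 1.2.1 (add ((q4 == q2) || !q4), q1):
            × closes — contains both q1 and !q1.
          branch 1.2.2 (add !((q4 == q2) || !q4), !q1):
            !((q4 == q2) || !q4): α-rule — add !(q4 == q2), !!q4.
            !(q4 == q2): β-rule — branch into q4, !q2  //  !q4, q2.
              branch 1.2.2.1 (add q4, !q2):
                ○ open, literals {q1=0, q2=0, q3=1, q4=1}.
              branch 1.2.2.2 (add !q4, q2):
                × closes — contains both q4 and !q4.
  branch 2 (add !q4, !((q1 == !q3) && (((q4 == q2) || !q4) == q1))):
    !((q1 == !q3) && (((q4 == q2) || !q4) == q1)): β-rule — branch into !(q1 == !q3)  //  !(((q4 == q2) || !q4) == q1).
      branch 2.1 (add !(q1 == !q3)):
        !(q1 == !q3): β-rule — branch into q1, !!q3  //  !q1, !q3.
          branch 2.1.1 (add q1, !!q3):
            ○ open, literals {q1=1, q2=0, q3=1, q4=0}.
          branch 2.1.2 (add !q1, !q3):
            ○ open, literals {q1=0, q2=0, q3=0, q4=0}.
      branch 2.2 (add !(((q4 == q2) || !q4) == q1)):
        !(((q4 == q2) || !q4) == q1): β-rule — branch into ((q4 == q2) || !q4), !q1  //  !((q4 == q2) || !q4), q1.
          branch 2.2.1 (add ((q4 == q2) || !q4), !q1):
            ((q4 == q2) || !q4): β-rule — branch into (q4 == q2)  //  !q4.
              branch 2.2.1.1 (add (q4 == q2)):
                (q4 == q2): β-rule — branch into q4, q2  //  !q4, !q2.
                  branch 2.2.1.1.1 (add q4, q2):
                    × closes — contains both q4 and !q4.
                  branch 2.2.1.1.2 (add !q4, !q2):
                    ○ open, literals {q1=0, q2=0, q4=0}.
              branch 2.2.1.2 (add !q4):
                ○ open, literals {q1=0, q2=0, q4=0}.
          branch 2.2.2 (add !((q4 == q2) || !q4), q1):
            !((q4 == q2) || !q4): α-rule — add !(q4 == q2), !!q4.
            × closes — contains both q4 and !q4.
8 branches closed, 5 open.
Each open branch fixes some atoms; the unmentioned ones are free. Counting distinct full assignments: branch {q1=0, q2=0, q3=1, q4=1} (none free) contributes 1 new; branch {q1=1, q2=0, q3=1, q4=0} (none free) contributes 1 new; branch {q1=0, q2=0, q3=0, q4=0} (none free) contributes 1 new; branch {q1=0, q2=0, q4=0} (q3) contributes 1 new; branch {q1=0, q2=0, q4=0} (q3) contributes 0 new. Total: 4.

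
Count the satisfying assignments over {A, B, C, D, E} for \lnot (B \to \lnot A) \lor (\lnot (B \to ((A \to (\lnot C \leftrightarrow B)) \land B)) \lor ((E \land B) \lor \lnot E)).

24

Initial set: {(\lnot (B \to \lnot A) \lor (\lnot (B \to ((A \to (\lnot C \leftrightarrow B)) \land B)) \lor ((E \land B) \lor \lnot E)))}.
(\lnot (B \to \lnot A) \lor (\lnot (B \to ((A \to (\lnot C \leftrightarrow B)) \land B)) \lor ((E \land B) \lor \lnot E))): β-rule — branch into \lnot (B \to \lnot A)  //  (\lnot (B \to ((A \to (\lnot C \leftrightarrow B)) \land B)) \lor ((E \land B) \lor \lnot E)).
  branch 1 (add \lnot (B \to \lnot A)):
    \lnot (B \to \lnot A): α-rule — add B, \lnot \lnot A.
    ○ open, literals {A=1, B=1}.
  branch 2 (add (\lnot (B \to ((A \to (\lnot C \leftrightarrow B)) \land B)) \lor ((E \land B) \lor \lnot E))):
    (\lnot (B \to ((A \to (\lnot C \leftrightarrow B)) \land B)) \lor ((E \land B) \lor \lnot E)): β-rule — branch into \lnot (B \to ((A \to (\lnot C \leftrightarrow B)) \land B))  //  ((E \land B) \lor \lnot E).
      branch 2.1 (add \lnot (B \to ((A \to (\lnot C \leftrightarrow B)) \land B))):
        \lnot (B \to ((A \to (\lnot C \leftrightarrow B)) \land B)): α-rule — add B, \lnot ((A \to (\lnot C \leftrightarrow B)) \land B).
        \lnot ((A \to (\lnot C \leftrightarrow B)) \land B): β-rule — branch into \lnot (A \to (\lnot C \leftrightarrow B))  //  \lnot B.
          branch 2.1.1 (add \lnot (A \to (\lnot C \leftrightarrow B))):
            \lnot (A \to (\lnot C \leftrightarrow B)): α-rule — add A, \lnot (\lnot C \leftrightarrow B).
            \lnot (\lnot C \leftrightarrow B): β-rule — branch into \lnot C, \lnot B  //  \lnot \lnot C, B.
              branch 2.1.1.1 (add \lnot C, \lnot B):
                × closes — contains both B and \lnot B.
              branch 2.1.1.2 (add \lnot \lnot C, B):
                ○ open, literals {A=1, B=1, C=1}.
          branch 2.1.2 (add \lnot B):
            × closes — contains both B and \lnot B.
      branch 2.2 (add ((E \land B) \lor \lnot E)):
        ((E \land B) \lor \lnot E): β-rule — branch into (E \land B)  //  \lnot E.
          branch 2.2.1 (add (E \land B)):
            (E \land B): α-rule — add E, B.
            ○ open, literals {B=1, E=1}.
          branch 2.2.2 (add \lnot E):
            ○ open, literals {E=0}.
2 branches closed, 4 open.
Each open branch fixes some atoms; the unmentioned ones are free. Counting distinct full assignments: branch {A=1, B=1} (C, D, E) contributes 8 new; branch {A=1, B=1, C=1} (D, E) contributes 0 new; branch {B=1, E=1} (A, C, D) contributes 4 new; branch {E=0} (A, B, C, D) contributes 12 new. Total: 24.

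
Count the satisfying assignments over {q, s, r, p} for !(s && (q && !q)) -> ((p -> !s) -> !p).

12

Initial set: {T (!(s && (q && !q)) -> ((p -> !s) -> !p))}.
T (!(s && (q && !q)) -> ((p -> !s) -> !p)): β-rule — branch into F !(s && (q && !q))  //  T ((p -> !s) -> !p).
  branch 1 (add F !(s && (q && !q))):
    F !(s && (q && !q)): α-rule — add T s, T (q && !q).
    T (q && !q): α-rule — add T q, T !q.
    × closes — contains both q and !q.
  branch 2 (add T ((p -> !s) -> !p)):
    T ((p -> !s) -> !p): β-rule — branch into F (p -> !s)  //  T !p.
      branch 2.1 (add F (p -> !s)):
        F (p -> !s): α-rule — add T p, F !s.
        ○ open, literals {p=true, s=true}.
      branch 2.2 (add T !p):
        ○ open, literals {p=false}.
1 branch closed, 2 open.
Each open branch fixes some atoms; the unmentioned ones are free. Counting distinct full assignments: branch {p=true, s=true} (q, r) contributes 4 new; branch {p=false} (q, s, r) contributes 8 new. Total: 12.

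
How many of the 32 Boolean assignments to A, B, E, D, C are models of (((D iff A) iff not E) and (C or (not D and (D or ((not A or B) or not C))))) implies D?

24

Initial set: {((((D iff A) iff not E) and (C or (not D and (D or ((not A or B) or not C))))) implies D)}.
((((D iff A) iff not E) and (C or (not D and (D or ((not A or B) or not C))))) implies D): β-rule — branch into not (((D iff A) iff not E) and (C or (not D and (D or ((not A or B) or not C)))))  //  D.
  branch 1 (add not (((D iff A) iff not E) and (C or (not D and (D or ((not A or B) or not C)))))):
    not (((D iff A) iff not E) and (C or (not D and (D or ((not A or B) or not C))))): β-rule — branch into not ((D iff A) iff not E)  //  not (C or (not D and (D or ((not A or B) or not C)))).
      branch 1.1 (add not ((D iff A) iff not E)):
        not ((D iff A) iff not E): β-rule — branch into (D iff A), not not E  //  not (D iff A), not E.
          branch 1.1.1 (add (D iff A), not not E):
            (D iff A): β-rule — branch into D, A  //  not D, not A.
              branch 1.1.1.1 (add D, A):
                ○ open, literals {A=T, D=T, E=T}.
              branch 1.1.1.2 (add not D, not A):
                ○ open, literals {A=F, D=F, E=T}.
          branch 1.1.2 (add not (D iff A), not E):
            not (D iff A): β-rule — branch into D, not A  //  not D, A.
              branch 1.1.2.1 (add D, not A):
                ○ open, literals {A=F, D=T, E=F}.
              branch 1.1.2.2 (add not D, A):
                ○ open, literals {A=T, D=F, E=F}.
      branch 1.2 (add not (C or (not D and (D or ((not A or B) or not C))))):
        not (C or (not D and (D or ((not A or B) or not C)))): α-rule — add not C, not (not D and (D or ((not A or B) or not C))).
        not (not D and (D or ((not A or B) or not C))): β-rule — branch into not not D  //  not (D or ((not A or B) or not C)).
          branch 1.2.1 (add not not D):
            ○ open, literals {C=F, D=T}.
          branch 1.2.2 (add not (D or ((not A or B) or not C))):
            not (D or ((not A or B) or not C)): α-rule — add not D, not ((not A or B) or not C).
            not ((not A or B) or not C): α-rule — add not (not A or B), not not C.
            × closes — contains both C and not C.
  branch 2 (add D):
    ○ open, literals {D=T}.
1 branch closed, 6 open.
Each open branch fixes some atoms; the unmentioned ones are free. Counting distinct full assignments: branch {A=T, D=T, E=T} (B, C) contributes 4 new; branch {A=F, D=F, E=T} (B, C) contributes 4 new; branch {A=F, D=T, E=F} (B, C) contributes 4 new; branch {A=T, D=F, E=F} (B, C) contributes 4 new; branch {C=F, D=T} (A, B, E) contributes 4 new; branch {D=T} (A, B, E, C) contributes 4 new. Total: 24.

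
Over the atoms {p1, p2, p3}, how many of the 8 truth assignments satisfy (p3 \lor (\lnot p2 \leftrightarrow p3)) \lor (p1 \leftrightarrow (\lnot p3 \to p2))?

7

Initial set: {((p3 \lor (\lnot p2 \leftrightarrow p3)) \lor (p1 \leftrightarrow (\lnot p3 \to p2)))}.
((p3 \lor (\lnot p2 \leftrightarrow p3)) \lor (p1 \leftrightarrow (\lnot p3 \to p2))): β-rule — branch into (p3 \lor (\lnot p2 \leftrightarrow p3))  //  (p1 \leftrightarrow (\lnot p3 \to p2)).
  branch 1 (add (p3 \lor (\lnot p2 \leftrightarrow p3))):
    (p3 \lor (\lnot p2 \leftrightarrow p3)): β-rule — branch into p3  //  (\lnot p2 \leftrightarrow p3).
      branch 1.1 (add p3):
        ○ open, literals {p3=T}.
      branch 1.2 (add (\lnot p2 \leftrightarrow p3)):
        (\lnot p2 \leftrightarrow p3): β-rule — branch into \lnot p2, p3  //  \lnot \lnot p2, \lnot p3.
          branch 1.2.1 (add \lnot p2, p3):
            ○ open, literals {p2=F, p3=T}.
          branch 1.2.2 (add \lnot \lnot p2, \lnot p3):
            ○ open, literals {p2=T, p3=F}.
  branch 2 (add (p1 \leftrightarrow (\lnot p3 \to p2))):
    (p1 \leftrightarrow (\lnot p3 \to p2)): β-rule — branch into p1, (\lnot p3 \to p2)  //  \lnot p1, \lnot (\lnot p3 \to p2).
      branch 2.1 (add p1, (\lnot p3 \to p2)):
        (\lnot p3 \to p2): β-rule — branch into \lnot \lnot p3  //  p2.
          branch 2.1.1 (add \lnot \lnot p3):
            ○ open, literals {p1=T, p3=T}.
          branch 2.1.2 (add p2):
            ○ open, literals {p1=T, p2=T}.
      branch 2.2 (add \lnot p1, \lnot (\lnot p3 \to p2)):
        \lnot (\lnot p3 \to p2): α-rule — add \lnot p3, \lnot p2.
        ○ open, literals {p1=F, p2=F, p3=F}.
0 branches closed, 6 open.
Each open branch fixes some atoms; the unmentioned ones are free. Counting distinct full assignments: branch {p3=T} (p1, p2) contributes 4 new; branch {p2=F, p3=T} (p1) contributes 0 new; branch {p2=T, p3=F} (p1) contributes 2 new; branch {p1=T, p3=T} (p2) contributes 0 new; branch {p1=T, p2=T} (p3) contributes 0 new; branch {p1=F, p2=F, p3=F} (none free) contributes 1 new. Total: 7.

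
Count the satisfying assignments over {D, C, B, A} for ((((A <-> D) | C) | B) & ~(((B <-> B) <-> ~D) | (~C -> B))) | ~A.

Initial set: {(((((A <-> D) | C) | B) & ~(((B <-> B) <-> ~D) | (~C -> B))) | ~A)}.
(((((A <-> D) | C) | B) & ~(((B <-> B) <-> ~D) | (~C -> B))) | ~A): β-rule — branch into ((((A <-> D) | C) | B) & ~(((B <-> B) <-> ~D) | (~C -> B)))  //  ~A.
  branch 1 (add ((((A <-> D) | C) | B) & ~(((B <-> B) <-> ~D) | (~C -> B)))):
    ((((A <-> D) | C) | B) & ~(((B <-> B) <-> ~D) | (~C -> B))): α-rule — add (((A <-> D) | C) | B), ~(((B <-> B) <-> ~D) | (~C -> B)).
    ~(((B <-> B) <-> ~D) | (~C -> B)): α-rule — add ~((B <-> B) <-> ~D), ~(~C -> B).
    ~(~C -> B): α-rule — add ~C, ~B.
    (((A <-> D) | C) | B): β-rule — branch into ((A <-> D) | C)  //  B.
      branch 1.1 (add ((A <-> D) | C)):
        ~((B <-> B) <-> ~D): β-rule — branch into (B <-> B), ~~D  //  ~(B <-> B), ~D.
          branch 1.1.1 (add (B <-> B), ~~D):
            ((A <-> D) | C): β-rule — branch into (A <-> D)  //  C.
              branch 1.1.1.1 (add (A <-> D)):
                (B <-> B): β-rule — branch into B, B  //  ~B, ~B.
                  branch 1.1.1.1.1 (add B, B):
                    × closes — contains both B and ~B.
                  branch 1.1.1.1.2 (add ~B, ~B):
                    (A <-> D): β-rule — branch into A, D  //  ~A, ~D.
                      branch 1.1.1.1.2.1 (add A, D):
                        ○ open, literals {A=1, B=0, C=0, D=1}.
                      branch 1.1.1.1.2.2 (add ~A, ~D):
                        × closes — contains both D and ~D.
              branch 1.1.1.2 (add C):
                × closes — contains both C and ~C.
          branch 1.1.2 (add ~(B <-> B), ~D):
            ((A <-> D) | C): β-rule — branch into (A <-> D)  //  C.
              branch 1.1.2.1 (add (A <-> D)):
                ~(B <-> B): β-rule — branch into B, ~B  //  ~B, B.
                  branch 1.1.2.1.1 (add B, ~B):
                    × closes — contains both B and ~B.
                  branch 1.1.2.1.2 (add ~B, B):
                    × closes — contains both B and ~B.
              branch 1.1.2.2 (add C):
                × closes — contains both C and ~C.
      branch 1.2 (add B):
        × closes — contains both B and ~B.
  branch 2 (add ~A):
    ○ open, literals {A=0}.
7 branches closed, 2 open.
Each open branch fixes some atoms; the unmentioned ones are free. Counting distinct full assignments: branch {A=1, B=0, C=0, D=1} (none free) contributes 1 new; branch {A=0} (D, C, B) contributes 8 new. Total: 9.

9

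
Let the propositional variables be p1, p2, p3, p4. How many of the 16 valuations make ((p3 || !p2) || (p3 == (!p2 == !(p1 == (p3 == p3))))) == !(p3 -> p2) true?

Initial set: {T (((p3 || !p2) || (p3 == (!p2 == !(p1 == (p3 == p3))))) == !(p3 -> p2))}.
T (((p3 || !p2) || (p3 == (!p2 == !(p1 == (p3 == p3))))) == !(p3 -> p2)): β-rule — branch into T ((p3 || !p2) || (p3 == (!p2 == !(p1 == (p3 == p3))))), T !(p3 -> p2)  //  F ((p3 || !p2) || (p3 == (!p2 == !(p1 == (p3 == p3))))), F !(p3 -> p2).
  branch 1 (add T ((p3 || !p2) || (p3 == (!p2 == !(p1 == (p3 == p3))))), T !(p3 -> p2)):
    T !(p3 -> p2): α-rule — add T p3, F p2.
    T ((p3 || !p2) || (p3 == (!p2 == !(p1 == (p3 == p3))))): β-rule — branch into T (p3 || !p2)  //  T (p3 == (!p2 == !(p1 == (p3 == p3)))).
      branch 1.1 (add T (p3 || !p2)):
        T (p3 || !p2): β-rule — branch into T p3  //  T !p2.
          branch 1.1.1 (add T p3):
            ○ open, literals {p2=false, p3=true}.
          branch 1.1.2 (add T !p2):
            ○ open, literals {p2=false, p3=true}.
      branch 1.2 (add T (p3 == (!p2 == !(p1 == (p3 == p3))))):
        T (p3 == (!p2 == !(p1 == (p3 == p3)))): β-rule — branch into T p3, T (!p2 == !(p1 == (p3 == p3)))  //  F p3, F (!p2 == !(p1 == (p3 == p3))).
          branch 1.2.1 (add T p3, T (!p2 == !(p1 == (p3 == p3)))):
            T (!p2 == !(p1 == (p3 == p3))): β-rule — branch into T !p2, T !(p1 == (p3 == p3))  //  F !p2, F !(p1 == (p3 == p3)).
              branch 1.2.1.1 (add T !p2, T !(p1 == (p3 == p3))):
                T !(p1 == (p3 == p3)): β-rule — branch into T p1, F (p3 == p3)  //  F p1, T (p3 == p3).
                  branch 1.2.1.1.1 (add T p1, F (p3 == p3)):
                    F (p3 == p3): β-rule — branch into T p3, F p3  //  F p3, T p3.
                      branch 1.2.1.1.1.1 (add T p3, F p3):
                        × closes — contains both p3 and !p3.
                      branch 1.2.1.1.1.2 (add F p3, T p3):
                        × closes — contains both p3 and !p3.
                  branch 1.2.1.1.2 (add F p1, T (p3 == p3)):
                    T (p3 == p3): β-rule — branch into T p3, T p3  //  F p3, F p3.
                      branch 1.2.1.1.2.1 (add T p3, T p3):
                        ○ open, literals {p1=false, p2=false, p3=true}.
                      branch 1.2.1.1.2.2 (add F p3, F p3):
                        × closes — contains both p3 and !p3.
              branch 1.2.1.2 (add F !p2, F !(p1 == (p3 == p3))):
                × closes — contains both p2 and !p2.
          branch 1.2.2 (add F p3, F (!p2 == !(p1 == (p3 == p3)))):
            × closes — contains both p3 and !p3.
  branch 2 (add F ((p3 || !p2) || (p3 == (!p2 == !(p1 == (p3 == p3))))), F !(p3 -> p2)):
    F ((p3 || !p2) || (p3 == (!p2 == !(p1 == (p3 == p3))))): α-rule — add F (p3 || !p2), F (p3 == (!p2 == !(p1 == (p3 == p3)))).
    F (p3 || !p2): α-rule — add F p3, F !p2.
    F !(p3 -> p2): β-rule — branch into F p3  //  T p2.
      branch 2.1 (add F p3):
        F (p3 == (!p2 == !(p1 == (p3 == p3)))): β-rule — branch into T p3, F (!p2 == !(p1 == (p3 == p3)))  //  F p3, T (!p2 == !(p1 == (p3 == p3))).
          branch 2.1.1 (add T p3, F (!p2 == !(p1 == (p3 == p3)))):
            × closes — contains both p3 and !p3.
          branch 2.1.2 (add F p3, T (!p2 == !(p1 == (p3 == p3)))):
            T (!p2 == !(p1 == (p3 == p3))): β-rule — branch into T !p2, T !(p1 == (p3 == p3))  //  F !p2, F !(p1 == (p3 == p3)).
              branch 2.1.2.1 (add T !p2, T !(p1 == (p3 == p3))):
                × closes — contains both p2 and !p2.
              branch 2.1.2.2 (add F !p2, F !(p1 == (p3 == p3))):
                F !(p1 == (p3 == p3)): β-rule — branch into T p1, T (p3 == p3)  //  F p1, F (p3 == p3).
                  branch 2.1.2.2.1 (add T p1, T (p3 == p3)):
                    T (p3 == p3): β-rule — branch into T p3, T p3  //  F p3, F p3.
                      branch 2.1.2.2.1.1 (add T p3, T p3):
                        × closes — contains both p3 and !p3.
                      branch 2.1.2.2.1.2 (add F p3, F p3):
                        ○ open, literals {p1=true, p2=true, p3=false}.
                  branch 2.1.2.2.2 (add F p1, F (p3 == p3)):
                    F (p3 == p3): β-rule — branch into T p3, F p3  //  F p3, T p3.
                      branch 2.1.2.2.2.1 (add T p3, F p3):
                        × closes — contains both p3 and !p3.
                      branch 2.1.2.2.2.2 (add F p3, T p3):
                        × closes — contains both p3 and !p3.
      branch 2.2 (add T p2):
        F (p3 == (!p2 == !(p1 == (p3 == p3)))): β-rule — branch into T p3, F (!p2 == !(p1 == (p3 == p3)))  //  F p3, T (!p2 == !(p1 == (p3 == p3))).
          branch 2.2.1 (add T p3, F (!p2 == !(p1 == (p3 == p3)))):
            × closes — contains both p3 and !p3.
          branch 2.2.2 (add F p3, T (!p2 == !(p1 == (p3 == p3)))):
            T (!p2 == !(p1 == (p3 == p3))): β-rule — branch into T !p2, T !(p1 == (p3 == p3))  //  F !p2, F !(p1 == (p3 == p3)).
              branch 2.2.2.1 (add T !p2, T !(p1 == (p3 == p3))):
                × closes — contains both p2 and !p2.
              branch 2.2.2.2 (add F !p2, F !(p1 == (p3 == p3))):
                F !(p1 == (p3 == p3)): β-rule — branch into T p1, T (p3 == p3)  //  F p1, F (p3 == p3).
                  branch 2.2.2.2.1 (add T p1, T (p3 == p3)):
                    T (p3 == p3): β-rule — branch into T p3, T p3  //  F p3, F p3.
                      branch 2.2.2.2.1.1 (add T p3, T p3):
                        × closes — contains both p3 and !p3.
                      branch 2.2.2.2.1.2 (add F p3, F p3):
                        ○ open, literals {p1=true, p2=true, p3=false}.
                  branch 2.2.2.2.2 (add F p1, F (p3 == p3)):
                    F (p3 == p3): β-rule — branch into T p3, F p3  //  F p3, T p3.
                      branch 2.2.2.2.2.1 (add T p3, F p3):
                        × closes — contains both p3 and !p3.
                      branch 2.2.2.2.2.2 (add F p3, T p3):
                        × closes — contains both p3 and !p3.
15 branches closed, 5 open.
Each open branch fixes some atoms; the unmentioned ones are free. Counting distinct full assignments: branch {p2=false, p3=true} (p1, p4) contributes 4 new; branch {p2=false, p3=true} (p1, p4) contributes 0 new; branch {p1=false, p2=false, p3=true} (p4) contributes 0 new; branch {p1=true, p2=true, p3=false} (p4) contributes 2 new; branch {p1=true, p2=true, p3=false} (p4) contributes 0 new. Total: 6.

6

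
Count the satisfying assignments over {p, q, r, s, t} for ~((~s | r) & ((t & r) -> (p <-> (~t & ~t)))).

Initial set: {T ~((~s | r) & ((t & r) -> (p <-> (~t & ~t))))}.
T ~((~s | r) & ((t & r) -> (p <-> (~t & ~t)))): β-rule — branch into F (~s | r)  //  F ((t & r) -> (p <-> (~t & ~t))).
  branch 1 (add F (~s | r)):
    F (~s | r): α-rule — add F ~s, F r.
    ○ open, literals {r=false, s=true}.
  branch 2 (add F ((t & r) -> (p <-> (~t & ~t)))):
    F ((t & r) -> (p <-> (~t & ~t))): α-rule — add T (t & r), F (p <-> (~t & ~t)).
    T (t & r): α-rule — add T t, T r.
    F (p <-> (~t & ~t)): β-rule — branch into T p, F (~t & ~t)  //  F p, T (~t & ~t).
      branch 2.1 (add T p, F (~t & ~t)):
        F (~t & ~t): β-rule — branch into F ~t  //  F ~t.
          branch 2.1.1 (add F ~t):
            ○ open, literals {p=true, r=true, t=true}.
          branch 2.1.2 (add F ~t):
            ○ open, literals {p=true, r=true, t=true}.
      branch 2.2 (add F p, T (~t & ~t)):
        T (~t & ~t): α-rule — add T ~t, T ~t.
        × closes — contains both t and ~t.
1 branch closed, 3 open.
Each open branch fixes some atoms; the unmentioned ones are free. Counting distinct full assignments: branch {r=false, s=true} (p, q, t) contributes 8 new; branch {p=true, r=true, t=true} (q, s) contributes 4 new; branch {p=true, r=true, t=true} (q, s) contributes 0 new. Total: 12.

12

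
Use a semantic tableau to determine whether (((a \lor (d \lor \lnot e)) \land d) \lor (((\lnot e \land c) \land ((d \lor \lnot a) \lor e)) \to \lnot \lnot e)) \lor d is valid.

Assume the negation and expand:
Initial set: {\lnot ((((a \lor (d \lor \lnot e)) \land d) \lor (((\lnot e \land c) \land ((d \lor \lnot a) \lor e)) \to \lnot \lnot e)) \lor d)}.
\lnot ((((a \lor (d \lor \lnot e)) \land d) \lor (((\lnot e \land c) \land ((d \lor \lnot a) \lor e)) \to \lnot \lnot e)) \lor d): α-rule — add \lnot (((a \lor (d \lor \lnot e)) \land d) \lor (((\lnot e \land c) \land ((d \lor \lnot a) \lor e)) \to \lnot \lnot e)), \lnot d.
\lnot (((a \lor (d \lor \lnot e)) \land d) \lor (((\lnot e \land c) \land ((d \lor \lnot a) \lor e)) \to \lnot \lnot e)): α-rule — add \lnot ((a \lor (d \lor \lnot e)) \land d), \lnot (((\lnot e \land c) \land ((d \lor \lnot a) \lor e)) \to \lnot \lnot e).
\lnot (((\lnot e \land c) \land ((d \lor \lnot a) \lor e)) \to \lnot \lnot e): α-rule — add ((\lnot e \land c) \land ((d \lor \lnot a) \lor e)), \lnot \lnot \lnot e.
((\lnot e \land c) \land ((d \lor \lnot a) \lor e)): α-rule — add (\lnot e \land c), ((d \lor \lnot a) \lor e).
\lnot \lnot \lnot e: drop double negation, giving \lnot e.
(\lnot e \land c): α-rule — add \lnot e, c.
\lnot ((a \lor (d \lor \lnot e)) \land d): β-rule — branch into \lnot (a \lor (d \lor \lnot e))  //  \lnot d.
  branch 1 (add \lnot (a \lor (d \lor \lnot e))):
    \lnot (a \lor (d \lor \lnot e)): α-rule — add \lnot a, \lnot (d \lor \lnot e).
    \lnot (d \lor \lnot e): α-rule — add \lnot d, \lnot \lnot e.
    × closes — contains both e and \lnot e.
  branch 2 (add \lnot d):
    ((d \lor \lnot a) \lor e): β-rule — branch into (d \lor \lnot a)  //  e.
      branch 2.1 (add (d \lor \lnot a)):
        (d \lor \lnot a): β-rule — branch into d  //  \lnot a.
          branch 2.1.1 (add d):
            × closes — contains both d and \lnot d.
          branch 2.1.2 (add \lnot a):
            ○ open, literals {a=F, c=T, d=F, e=F}.
      branch 2.2 (add e):
        × closes — contains both e and \lnot e.
3 branches closed, 1 open.
An open branch gives a countermodel: a=F, c=T, d=F, e=F (unmentioned atoms arbitrary); under it the original formula is false.

Not valid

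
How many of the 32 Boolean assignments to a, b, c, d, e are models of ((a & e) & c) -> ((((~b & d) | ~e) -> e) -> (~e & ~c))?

28

Initial set: {(((a & e) & c) -> ((((~b & d) | ~e) -> e) -> (~e & ~c)))}.
(((a & e) & c) -> ((((~b & d) | ~e) -> e) -> (~e & ~c))): β-rule — branch into ~((a & e) & c)  //  ((((~b & d) | ~e) -> e) -> (~e & ~c)).
  branch 1 (add ~((a & e) & c)):
    ~((a & e) & c): β-rule — branch into ~(a & e)  //  ~c.
      branch 1.1 (add ~(a & e)):
        ~(a & e): β-rule — branch into ~a  //  ~e.
          branch 1.1.1 (add ~a):
            ○ open, literals {a=false}.
          branch 1.1.2 (add ~e):
            ○ open, literals {e=false}.
      branch 1.2 (add ~c):
        ○ open, literals {c=false}.
  branch 2 (add ((((~b & d) | ~e) -> e) -> (~e & ~c))):
    ((((~b & d) | ~e) -> e) -> (~e & ~c)): β-rule — branch into ~(((~b & d) | ~e) -> e)  //  (~e & ~c).
      branch 2.1 (add ~(((~b & d) | ~e) -> e)):
        ~(((~b & d) | ~e) -> e): α-rule — add ((~b & d) | ~e), ~e.
        ((~b & d) | ~e): β-rule — branch into (~b & d)  //  ~e.
          branch 2.1.1 (add (~b & d)):
            (~b & d): α-rule — add ~b, d.
            ○ open, literals {b=false, d=true, e=false}.
          branch 2.1.2 (add ~e):
            ○ open, literals {e=false}.
      branch 2.2 (add (~e & ~c)):
        (~e & ~c): α-rule — add ~e, ~c.
        ○ open, literals {c=false, e=false}.
0 branches closed, 6 open.
Each open branch fixes some atoms; the unmentioned ones are free. Counting distinct full assignments: branch {a=false} (b, c, d, e) contributes 16 new; branch {e=false} (a, b, c, d) contributes 8 new; branch {c=false} (a, b, d, e) contributes 4 new; branch {b=false, d=true, e=false} (a, c) contributes 0 new; branch {e=false} (a, b, c, d) contributes 0 new; branch {c=false, e=false} (a, b, d) contributes 0 new. Total: 28.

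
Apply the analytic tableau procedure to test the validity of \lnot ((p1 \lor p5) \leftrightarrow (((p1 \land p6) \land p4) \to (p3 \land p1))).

Assume the negation and expand:
Initial set: {\lnot \lnot ((p1 \lor p5) \leftrightarrow (((p1 \land p6) \land p4) \to (p3 \land p1)))}.
\lnot \lnot ((p1 \lor p5) \leftrightarrow (((p1 \land p6) \land p4) \to (p3 \land p1))): β-rule — branch into (p1 \lor p5), (((p1 \land p6) \land p4) \to (p3 \land p1))  //  \lnot (p1 \lor p5), \lnot (((p1 \land p6) \land p4) \to (p3 \land p1)).
  branch 1 (add (p1 \lor p5), (((p1 \land p6) \land p4) \to (p3 \land p1))):
    (p1 \lor p5): β-rule — branch into p1  //  p5.
      branch 1.1 (add p1):
        (((p1 \land p6) \land p4) \to (p3 \land p1)): β-rule — branch into \lnot ((p1 \land p6) \land p4)  //  (p3 \land p1).
          branch 1.1.1 (add \lnot ((p1 \land p6) \land p4)):
            \lnot ((p1 \land p6) \land p4): β-rule — branch into \lnot (p1 \land p6)  //  \lnot p4.
              branch 1.1.1.1 (add \lnot (p1 \land p6)):
                \lnot (p1 \land p6): β-rule — branch into \lnot p1  //  \lnot p6.
                  branch 1.1.1.1.1 (add \lnot p1):
                    × closes — contains both p1 and \lnot p1.
                  branch 1.1.1.1.2 (add \lnot p6):
                    ○ open, literals {p1=T, p6=F}.
              branch 1.1.1.2 (add \lnot p4):
                ○ open, literals {p1=T, p4=F}.
          branch 1.1.2 (add (p3 \land p1)):
            (p3 \land p1): α-rule — add p3, p1.
            ○ open, literals {p1=T, p3=T}.
      branch 1.2 (add p5):
        (((p1 \land p6) \land p4) \to (p3 \land p1)): β-rule — branch into \lnot ((p1 \land p6) \land p4)  //  (p3 \land p1).
          branch 1.2.1 (add \lnot ((p1 \land p6) \land p4)):
            \lnot ((p1 \land p6) \land p4): β-rule — branch into \lnot (p1 \land p6)  //  \lnot p4.
              branch 1.2.1.1 (add \lnot (p1 \land p6)):
                \lnot (p1 \land p6): β-rule — branch into \lnot p1  //  \lnot p6.
                  branch 1.2.1.1.1 (add \lnot p1):
                    ○ open, literals {p1=F, p5=T}.
                  branch 1.2.1.1.2 (add \lnot p6):
                    ○ open, literals {p5=T, p6=F}.
              branch 1.2.1.2 (add \lnot p4):
                ○ open, literals {p4=F, p5=T}.
          branch 1.2.2 (add (p3 \land p1)):
            (p3 \land p1): α-rule — add p3, p1.
            ○ open, literals {p1=T, p3=T, p5=T}.
  branch 2 (add \lnot (p1 \lor p5), \lnot (((p1 \land p6) \land p4) \to (p3 \land p1))):
    \lnot (p1 \lor p5): α-rule — add \lnot p1, \lnot p5.
    \lnot (((p1 \land p6) \land p4) \to (p3 \land p1)): α-rule — add ((p1 \land p6) \land p4), \lnot (p3 \land p1).
    ((p1 \land p6) \land p4): α-rule — add (p1 \land p6), p4.
    (p1 \land p6): α-rule — add p1, p6.
    × closes — contains both p1 and \lnot p1.
2 branches closed, 7 open.
An open branch gives a countermodel: p1=T, p6=F (unmentioned atoms arbitrary); under it the original formula is false.

Not valid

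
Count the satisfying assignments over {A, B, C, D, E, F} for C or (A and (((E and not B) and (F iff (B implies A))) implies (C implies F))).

Initial set: {(C or (A and (((E and not B) and (F iff (B implies A))) implies (C implies F))))}.
(C or (A and (((E and not B) and (F iff (B implies A))) implies (C implies F)))): β-rule — branch into C  //  (A and (((E and not B) and (F iff (B implies A))) implies (C implies F))).
  branch 1 (add C):
    ○ open, literals {C=1}.
  branch 2 (add (A and (((E and not B) and (F iff (B implies A))) implies (C implies F)))):
    (A and (((E and not B) and (F iff (B implies A))) implies (C implies F))): α-rule — add A, (((E and not B) and (F iff (B implies A))) implies (C implies F)).
    (((E and not B) and (F iff (B implies A))) implies (C implies F)): β-rule — branch into not ((E and not B) and (F iff (B implies A)))  //  (C implies F).
      branch 2.1 (add not ((E and not B) and (F iff (B implies A)))):
        not ((E and not B) and (F iff (B implies A))): β-rule — branch into not (E and not B)  //  not (F iff (B implies A)).
          branch 2.1.1 (add not (E and not B)):
            not (E and not B): β-rule — branch into not E  //  not not B.
              branch 2.1.1.1 (add not E):
                ○ open, literals {A=1, E=0}.
              branch 2.1.1.2 (add not not B):
                ○ open, literals {A=1, B=1}.
          branch 2.1.2 (add not (F iff (B implies A))):
            not (F iff (B implies A)): β-rule — branch into F, not (B implies A)  //  not F, (B implies A).
              branch 2.1.2.1 (add F, not (B implies A)):
                not (B implies A): α-rule — add B, not A.
                × closes — contains both A and not A.
              branch 2.1.2.2 (add not F, (B implies A)):
                (B implies A): β-rule — branch into not B  //  A.
                  branch 2.1.2.2.1 (add not B):
                    ○ open, literals {A=1, B=0, F=0}.
                  branch 2.1.2.2.2 (add A):
                    ○ open, literals {A=1, F=0}.
      branch 2.2 (add (C implies F)):
        (C implies F): β-rule — branch into not C  //  F.
          branch 2.2.1 (add not C):
            ○ open, literals {A=1, C=0}.
          branch 2.2.2 (add F):
            ○ open, literals {A=1, F=1}.
1 branch closed, 7 open.
Each open branch fixes some atoms; the unmentioned ones are free. Counting distinct full assignments: branch {C=1} (A, B, D, E, F) contributes 32 new; branch {A=1, E=0} (B, C, D, F) contributes 8 new; branch {A=1, B=1} (C, D, E, F) contributes 4 new; branch {A=1, B=0, F=0} (C, D, E) contributes 2 new; branch {A=1, F=0} (B, C, D, E) contributes 0 new; branch {A=1, C=0} (B, D, E, F) contributes 2 new; branch {A=1, F=1} (B, C, D, E) contributes 0 new. Total: 48.

48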